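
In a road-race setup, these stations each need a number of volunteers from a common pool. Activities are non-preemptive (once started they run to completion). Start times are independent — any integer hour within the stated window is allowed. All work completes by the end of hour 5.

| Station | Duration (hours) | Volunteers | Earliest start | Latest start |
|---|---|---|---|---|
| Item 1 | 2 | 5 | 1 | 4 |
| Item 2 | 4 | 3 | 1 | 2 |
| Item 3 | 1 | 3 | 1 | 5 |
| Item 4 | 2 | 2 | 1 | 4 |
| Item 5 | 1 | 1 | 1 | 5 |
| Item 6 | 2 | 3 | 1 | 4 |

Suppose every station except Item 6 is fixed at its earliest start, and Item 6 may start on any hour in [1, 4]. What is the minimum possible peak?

14

Item 6@1: h1:17  h2:13  h3:3  h4:3  h5:0 → peak 17
Item 6@2: h1:14  h2:13  h3:6  h4:3  h5:0 → peak 14
Item 6@3: h1:14  h2:10  h3:6  h4:6  h5:0 → peak 14
Item 6@4: h1:14  h2:10  h3:3  h4:6  h5:3 → peak 14
Best is Item 6@2, peak 14.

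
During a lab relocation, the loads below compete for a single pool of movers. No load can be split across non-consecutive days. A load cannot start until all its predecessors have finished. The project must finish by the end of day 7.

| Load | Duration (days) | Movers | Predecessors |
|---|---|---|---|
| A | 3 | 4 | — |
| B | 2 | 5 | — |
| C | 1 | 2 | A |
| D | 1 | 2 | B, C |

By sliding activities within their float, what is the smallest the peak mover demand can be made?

5

Early-start (A@1, B@1, C@4, D@5) gives peak 9: d1:9  d2:9  d3:4  d4:2  d5:2  d6:0  d7:0.
Shift B→4, C→6, D→7.
Schedule A@1, B@4, C@6, D@7: d1:4  d2:4  d3:4  d4:5  d5:5  d6:2  d7:2 — peak 5.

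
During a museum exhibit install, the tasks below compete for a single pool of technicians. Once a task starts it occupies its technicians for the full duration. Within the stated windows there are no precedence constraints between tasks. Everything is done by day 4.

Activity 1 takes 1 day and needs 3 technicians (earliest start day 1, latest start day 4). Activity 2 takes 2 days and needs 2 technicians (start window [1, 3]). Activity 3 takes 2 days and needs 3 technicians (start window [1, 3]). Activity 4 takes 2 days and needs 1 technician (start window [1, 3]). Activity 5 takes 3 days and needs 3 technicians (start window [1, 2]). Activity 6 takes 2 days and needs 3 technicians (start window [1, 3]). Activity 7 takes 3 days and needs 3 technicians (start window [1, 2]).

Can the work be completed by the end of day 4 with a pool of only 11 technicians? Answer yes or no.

Schedule Activity 1@1, Activity 2@1, Activity 3@1, Activity 4@3, Activity 5@1, Activity 6@3, Activity 7@2: d1:11  d2:11  d3:10  d4:7 — peak 11 ≤ 11.

yes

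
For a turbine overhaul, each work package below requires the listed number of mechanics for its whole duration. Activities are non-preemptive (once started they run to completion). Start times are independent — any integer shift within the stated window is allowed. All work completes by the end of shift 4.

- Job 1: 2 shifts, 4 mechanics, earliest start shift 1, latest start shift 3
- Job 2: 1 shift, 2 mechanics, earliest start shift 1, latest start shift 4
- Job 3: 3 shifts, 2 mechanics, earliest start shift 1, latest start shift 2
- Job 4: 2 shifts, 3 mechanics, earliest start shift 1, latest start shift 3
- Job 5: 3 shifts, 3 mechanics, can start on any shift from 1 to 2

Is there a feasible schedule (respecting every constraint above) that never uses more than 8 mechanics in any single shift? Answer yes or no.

no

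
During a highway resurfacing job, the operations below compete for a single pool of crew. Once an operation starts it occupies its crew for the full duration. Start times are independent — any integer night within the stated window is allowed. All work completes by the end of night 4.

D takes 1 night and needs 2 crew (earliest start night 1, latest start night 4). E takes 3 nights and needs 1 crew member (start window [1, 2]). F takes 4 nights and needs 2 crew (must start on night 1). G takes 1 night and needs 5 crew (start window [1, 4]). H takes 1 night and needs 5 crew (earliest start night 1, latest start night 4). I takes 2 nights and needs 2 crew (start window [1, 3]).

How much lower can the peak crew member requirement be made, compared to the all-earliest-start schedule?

9

Early-start peak: n1:17  n2:5  n3:3  n4:2 ⇒ 17.
Leveled (D@1, E@1, F@1, G@3, H@4, I@1): n1:7  n2:5  n3:8  n4:7 ⇒ 8.
Reduction 17 − 8 = 9.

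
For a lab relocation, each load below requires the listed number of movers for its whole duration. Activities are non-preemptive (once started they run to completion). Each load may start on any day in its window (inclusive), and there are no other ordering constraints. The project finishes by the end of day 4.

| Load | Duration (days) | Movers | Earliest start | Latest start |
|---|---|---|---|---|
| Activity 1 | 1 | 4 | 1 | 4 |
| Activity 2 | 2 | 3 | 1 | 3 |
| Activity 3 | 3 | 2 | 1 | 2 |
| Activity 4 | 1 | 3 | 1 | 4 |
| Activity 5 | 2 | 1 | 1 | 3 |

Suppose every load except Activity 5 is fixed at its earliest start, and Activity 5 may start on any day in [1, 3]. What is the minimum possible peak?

12

Activity 5@1: d1:13  d2:6  d3:2  d4:0 → peak 13
Activity 5@2: d1:12  d2:6  d3:3  d4:0 → peak 12
Activity 5@3: d1:12  d2:5  d3:3  d4:1 → peak 12
Best is Activity 5@2, peak 12.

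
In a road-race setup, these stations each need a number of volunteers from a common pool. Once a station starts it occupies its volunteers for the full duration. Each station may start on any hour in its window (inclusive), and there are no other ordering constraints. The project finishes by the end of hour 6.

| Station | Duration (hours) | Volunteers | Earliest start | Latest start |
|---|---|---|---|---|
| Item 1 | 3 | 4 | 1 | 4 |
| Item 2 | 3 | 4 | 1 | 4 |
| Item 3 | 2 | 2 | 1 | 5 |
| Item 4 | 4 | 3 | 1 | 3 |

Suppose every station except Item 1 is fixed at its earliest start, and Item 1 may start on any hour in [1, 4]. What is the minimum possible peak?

9

Item 1@1: h1:13  h2:13  h3:11  h4:3  h5:0  h6:0 → peak 13
Item 1@2: h1:9  h2:13  h3:11  h4:7  h5:0  h6:0 → peak 13
Item 1@3: h1:9  h2:9  h3:11  h4:7  h5:4  h6:0 → peak 11
Item 1@4: h1:9  h2:9  h3:7  h4:7  h5:4  h6:4 → peak 9
Best is Item 1@4, peak 9.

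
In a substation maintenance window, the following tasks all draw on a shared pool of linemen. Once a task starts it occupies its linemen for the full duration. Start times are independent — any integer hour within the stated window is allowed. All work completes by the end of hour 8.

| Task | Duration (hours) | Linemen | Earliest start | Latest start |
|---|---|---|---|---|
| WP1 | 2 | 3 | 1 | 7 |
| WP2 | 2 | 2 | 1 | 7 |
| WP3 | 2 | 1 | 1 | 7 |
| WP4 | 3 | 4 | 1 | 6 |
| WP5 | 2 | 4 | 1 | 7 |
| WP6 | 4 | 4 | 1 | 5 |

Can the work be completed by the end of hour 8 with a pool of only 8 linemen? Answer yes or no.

Schedule WP1@1, WP2@1, WP3@1, WP4@3, WP5@3, WP6@5: h1:6  h2:6  h3:8  h4:8  h5:8  h6:4  h7:4  h8:4 — peak 8 ≤ 8.

yes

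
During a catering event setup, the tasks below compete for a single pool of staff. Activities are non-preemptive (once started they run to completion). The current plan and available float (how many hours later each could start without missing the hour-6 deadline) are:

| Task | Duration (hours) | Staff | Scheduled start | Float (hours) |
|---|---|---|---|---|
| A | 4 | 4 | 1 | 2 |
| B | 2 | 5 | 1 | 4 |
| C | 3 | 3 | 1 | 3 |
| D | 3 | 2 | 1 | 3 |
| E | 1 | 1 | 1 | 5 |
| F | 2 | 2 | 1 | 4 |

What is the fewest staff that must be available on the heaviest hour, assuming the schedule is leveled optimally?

8

Early-start (A@1, B@1, C@1, D@1, E@1, F@1) gives peak 17: h1:17  h2:16  h3:9  h4:4  h5:0  h6:0.
Shift B→5, C→4, F→2.
Schedule A@1, B@5, C@4, D@1, E@1, F@2: h1:7  h2:8  h3:8  h4:7  h5:8  h6:8 — peak 8.
Total staffer-hours = 46 over 6 hours ⇒ peak ≥ ⌈46/6⌉ = 8, so 8 is optimal.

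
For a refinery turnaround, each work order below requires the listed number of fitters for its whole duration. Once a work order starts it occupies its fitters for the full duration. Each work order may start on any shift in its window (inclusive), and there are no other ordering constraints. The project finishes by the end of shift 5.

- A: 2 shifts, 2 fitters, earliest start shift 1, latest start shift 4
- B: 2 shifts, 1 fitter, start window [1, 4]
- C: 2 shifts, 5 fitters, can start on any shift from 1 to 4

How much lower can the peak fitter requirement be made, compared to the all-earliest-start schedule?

Early-start peak: s1:8  s2:8  s3:0  s4:0  s5:0 ⇒ 8.
Leveled (A@1, B@1, C@3): s1:3  s2:3  s3:5  s4:5  s5:0 ⇒ 5.
Reduction 8 − 5 = 3.

3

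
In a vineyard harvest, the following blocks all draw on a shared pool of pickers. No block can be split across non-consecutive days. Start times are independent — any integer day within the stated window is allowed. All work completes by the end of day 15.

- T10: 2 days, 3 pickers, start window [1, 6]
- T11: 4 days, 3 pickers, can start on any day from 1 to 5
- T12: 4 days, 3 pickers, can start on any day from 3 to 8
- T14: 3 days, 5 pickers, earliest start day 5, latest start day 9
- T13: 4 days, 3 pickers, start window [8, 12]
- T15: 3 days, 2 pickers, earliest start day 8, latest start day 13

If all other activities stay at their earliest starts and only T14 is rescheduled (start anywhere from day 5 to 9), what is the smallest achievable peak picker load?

8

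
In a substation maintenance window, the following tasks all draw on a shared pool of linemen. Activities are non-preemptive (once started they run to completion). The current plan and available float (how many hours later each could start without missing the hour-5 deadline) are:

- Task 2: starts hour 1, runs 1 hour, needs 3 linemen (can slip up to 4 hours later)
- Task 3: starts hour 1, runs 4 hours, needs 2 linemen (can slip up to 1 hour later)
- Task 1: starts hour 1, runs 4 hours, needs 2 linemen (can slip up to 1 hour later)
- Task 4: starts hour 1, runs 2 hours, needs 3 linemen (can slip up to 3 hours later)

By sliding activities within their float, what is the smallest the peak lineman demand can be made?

7

Early-start (Task 2@1, Task 3@1, Task 1@1, Task 4@1) gives peak 10: h1:10  h2:7  h3:4  h4:4  h5:0.
Shift Task 4→2.
Schedule Task 2@1, Task 3@1, Task 1@1, Task 4@2: h1:7  h2:7  h3:7  h4:4  h5:0 — peak 7.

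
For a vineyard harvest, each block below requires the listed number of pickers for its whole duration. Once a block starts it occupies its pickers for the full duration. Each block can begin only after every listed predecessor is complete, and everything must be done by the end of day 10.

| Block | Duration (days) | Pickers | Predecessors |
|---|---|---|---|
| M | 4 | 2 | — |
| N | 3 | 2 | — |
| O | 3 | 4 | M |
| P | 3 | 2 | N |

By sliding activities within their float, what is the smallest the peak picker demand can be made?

4

Early-start (M@1, N@1, O@5, P@4) gives peak 6: d1:4  d2:4  d3:4  d4:4  d5:6  d6:6  d7:4  d8:0  d9:0  d10:0.
Shift P→8.
Schedule M@1, N@1, O@5, P@8: d1:4  d2:4  d3:4  d4:2  d5:4  d6:4  d7:4  d8:2  d9:2  d10:2 — peak 4.
Total picker-days = 32 over 10 days ⇒ peak ≥ ⌈32/10⌉ = 4, so 4 is optimal.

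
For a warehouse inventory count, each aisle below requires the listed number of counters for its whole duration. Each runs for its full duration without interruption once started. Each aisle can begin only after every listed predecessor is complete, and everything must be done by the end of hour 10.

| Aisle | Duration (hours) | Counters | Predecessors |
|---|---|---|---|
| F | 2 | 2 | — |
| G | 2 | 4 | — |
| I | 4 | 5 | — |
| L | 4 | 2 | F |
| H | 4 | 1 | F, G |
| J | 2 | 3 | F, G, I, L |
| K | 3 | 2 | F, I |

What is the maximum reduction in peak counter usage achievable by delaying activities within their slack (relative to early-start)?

Early-start peak: h1:11  h2:11  h3:8  h4:8  h5:5  h6:5  h7:5  h8:3  h9:0  h10:0 ⇒ 11.
Leveled (F@1, G@1, I@3, L@3, H@7, J@7, K@7): h1:6  h2:6  h3:7  h4:7  h5:7  h6:7  h7:6  h8:6  h9:3  h10:1 ⇒ 7.
Reduction 11 − 7 = 4.

4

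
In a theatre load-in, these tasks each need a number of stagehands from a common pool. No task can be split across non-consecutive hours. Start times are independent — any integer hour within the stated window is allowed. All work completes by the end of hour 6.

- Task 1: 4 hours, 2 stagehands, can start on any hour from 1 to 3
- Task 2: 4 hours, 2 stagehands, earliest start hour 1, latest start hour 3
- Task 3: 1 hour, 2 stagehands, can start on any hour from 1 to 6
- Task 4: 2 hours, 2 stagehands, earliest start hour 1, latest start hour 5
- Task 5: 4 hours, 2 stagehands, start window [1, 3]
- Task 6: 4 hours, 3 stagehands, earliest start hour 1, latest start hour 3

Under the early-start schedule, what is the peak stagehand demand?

Early-start schedule: Task 1@1, Task 2@1, Task 3@1, Task 4@1, Task 5@1, Task 6@1.
Load per hour: hour 1: 13, hour 2: 11, hour 3: 9, hour 4: 9, hour 5: 0, hour 6: 0.
Peak is 13.

13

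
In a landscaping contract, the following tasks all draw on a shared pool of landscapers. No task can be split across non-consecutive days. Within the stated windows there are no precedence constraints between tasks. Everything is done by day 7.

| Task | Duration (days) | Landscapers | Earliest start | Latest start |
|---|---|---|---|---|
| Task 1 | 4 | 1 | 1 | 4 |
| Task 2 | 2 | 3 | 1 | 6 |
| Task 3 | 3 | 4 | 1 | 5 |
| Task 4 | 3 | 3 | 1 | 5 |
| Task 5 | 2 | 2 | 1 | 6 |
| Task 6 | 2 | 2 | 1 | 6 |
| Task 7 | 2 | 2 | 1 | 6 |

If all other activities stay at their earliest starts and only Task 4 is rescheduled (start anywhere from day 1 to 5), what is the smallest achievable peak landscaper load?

14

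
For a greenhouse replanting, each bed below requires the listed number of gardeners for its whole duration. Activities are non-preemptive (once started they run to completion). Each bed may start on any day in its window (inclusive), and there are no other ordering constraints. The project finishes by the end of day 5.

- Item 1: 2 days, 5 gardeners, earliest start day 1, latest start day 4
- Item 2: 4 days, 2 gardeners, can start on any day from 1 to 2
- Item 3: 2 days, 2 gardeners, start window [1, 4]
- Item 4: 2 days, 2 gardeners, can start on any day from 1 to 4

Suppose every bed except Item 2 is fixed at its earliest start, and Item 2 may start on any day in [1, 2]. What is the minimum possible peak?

11

Item 2@1: d1:11  d2:11  d3:2  d4:2  d5:0 → peak 11
Item 2@2: d1:9  d2:11  d3:2  d4:2  d5:2 → peak 11
Best is Item 2@1, peak 11.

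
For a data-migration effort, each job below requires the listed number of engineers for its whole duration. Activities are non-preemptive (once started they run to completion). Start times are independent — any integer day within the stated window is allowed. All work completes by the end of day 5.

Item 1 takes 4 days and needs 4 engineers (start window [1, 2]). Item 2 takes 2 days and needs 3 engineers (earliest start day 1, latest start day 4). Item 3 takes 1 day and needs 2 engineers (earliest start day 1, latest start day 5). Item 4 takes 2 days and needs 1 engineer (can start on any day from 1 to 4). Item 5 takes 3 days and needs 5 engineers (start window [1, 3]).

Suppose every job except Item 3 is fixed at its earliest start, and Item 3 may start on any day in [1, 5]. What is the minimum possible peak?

Item 3@1: d1:15  d2:13  d3:9  d4:4  d5:0 → peak 15
Item 3@2: d1:13  d2:15  d3:9  d4:4  d5:0 → peak 15
Item 3@3: d1:13  d2:13  d3:11  d4:4  d5:0 → peak 13
Item 3@4: d1:13  d2:13  d3:9  d4:6  d5:0 → peak 13
Item 3@5: d1:13  d2:13  d3:9  d4:4  d5:2 → peak 13
Best is Item 3@3, peak 13.

13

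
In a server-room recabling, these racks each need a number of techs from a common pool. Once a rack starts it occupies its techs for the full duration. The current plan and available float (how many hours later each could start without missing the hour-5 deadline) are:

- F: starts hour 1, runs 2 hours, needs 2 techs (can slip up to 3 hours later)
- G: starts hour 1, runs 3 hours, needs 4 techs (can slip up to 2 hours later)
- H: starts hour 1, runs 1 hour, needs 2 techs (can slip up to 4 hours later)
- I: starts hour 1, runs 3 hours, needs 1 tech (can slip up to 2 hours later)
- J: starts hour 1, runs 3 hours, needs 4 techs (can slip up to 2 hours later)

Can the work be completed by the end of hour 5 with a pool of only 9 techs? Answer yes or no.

yes

Schedule F@1, G@1, H@1, I@1, J@3: h1:9  h2:7  h3:9  h4:4  h5:4 — peak 9 ≤ 9.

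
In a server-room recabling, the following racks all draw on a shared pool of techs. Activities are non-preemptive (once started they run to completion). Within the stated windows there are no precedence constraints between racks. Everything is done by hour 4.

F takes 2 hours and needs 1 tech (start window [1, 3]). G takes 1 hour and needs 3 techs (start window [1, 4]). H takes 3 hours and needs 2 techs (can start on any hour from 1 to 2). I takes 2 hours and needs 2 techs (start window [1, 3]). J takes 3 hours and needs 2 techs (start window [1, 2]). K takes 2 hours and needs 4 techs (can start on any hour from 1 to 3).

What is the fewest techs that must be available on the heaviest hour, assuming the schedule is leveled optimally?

Early-start (F@1, G@1, H@1, I@1, J@1, K@1) gives peak 14: h1:14  h2:11  h3:4  h4:0.
Shift J→2, K→3.
Schedule F@1, G@1, H@1, I@1, J@2, K@3: h1:8  h2:7  h3:8  h4:6 — peak 8.
Total tech-hours = 29 over 4 hours ⇒ peak ≥ ⌈29/4⌉ = 8, so 8 is optimal.

8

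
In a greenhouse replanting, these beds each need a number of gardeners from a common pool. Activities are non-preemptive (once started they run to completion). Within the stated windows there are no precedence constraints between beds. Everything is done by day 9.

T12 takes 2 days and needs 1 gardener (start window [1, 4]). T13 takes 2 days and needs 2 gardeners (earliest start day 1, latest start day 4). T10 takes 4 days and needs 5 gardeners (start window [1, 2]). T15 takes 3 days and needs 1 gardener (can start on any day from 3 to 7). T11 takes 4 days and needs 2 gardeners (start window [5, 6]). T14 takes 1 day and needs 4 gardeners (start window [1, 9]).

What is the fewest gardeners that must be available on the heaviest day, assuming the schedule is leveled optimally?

Early-start (T12@1, T13@1, T10@1, T15@3, T11@5, T14@1) gives peak 12: d1:12  d2:8  d3:6  d4:6  d5:3  d6:2  d7:2  d8:2  d9:0.
Shift T13→3, T15→5, T14→5.
Schedule T12@1, T13@3, T10@1, T15@5, T11@5, T14@5: d1:6  d2:6  d3:7  d4:7  d5:7  d6:3  d7:3  d8:2  d9:0 — peak 7.

7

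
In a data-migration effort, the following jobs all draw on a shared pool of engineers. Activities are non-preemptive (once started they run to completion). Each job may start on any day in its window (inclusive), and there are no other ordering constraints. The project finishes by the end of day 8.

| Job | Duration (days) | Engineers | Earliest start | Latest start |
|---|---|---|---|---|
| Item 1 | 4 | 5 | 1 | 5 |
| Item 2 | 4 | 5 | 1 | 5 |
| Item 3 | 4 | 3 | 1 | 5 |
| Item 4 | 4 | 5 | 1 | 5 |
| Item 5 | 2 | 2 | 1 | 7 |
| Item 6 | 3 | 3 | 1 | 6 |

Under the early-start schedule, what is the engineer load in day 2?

23

At early start, day 2 has: Item 1, Item 2, Item 3, Item 4, Item 5, Item 6.
Demand: 5 + 5 + 3 + 5 + 2 + 3 = 23.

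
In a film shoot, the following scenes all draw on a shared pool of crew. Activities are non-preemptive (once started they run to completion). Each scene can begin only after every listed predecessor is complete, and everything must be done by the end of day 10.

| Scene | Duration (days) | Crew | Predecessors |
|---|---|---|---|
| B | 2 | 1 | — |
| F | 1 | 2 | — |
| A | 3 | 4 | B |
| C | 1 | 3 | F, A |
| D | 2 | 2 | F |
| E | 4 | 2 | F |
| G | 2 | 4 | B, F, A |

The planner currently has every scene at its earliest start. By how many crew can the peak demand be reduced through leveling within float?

2

Early-start peak: d1:3  d2:5  d3:8  d4:6  d5:6  d6:7  d7:4  d8:0  d9:0  d10:0 ⇒ 8.
Leveled (B@1, F@1, A@3, C@6, D@2, E@4, G@7): d1:3  d2:3  d3:6  d4:6  d5:6  d6:5  d7:6  d8:4  d9:0  d10:0 ⇒ 6.
Reduction 8 − 6 = 2.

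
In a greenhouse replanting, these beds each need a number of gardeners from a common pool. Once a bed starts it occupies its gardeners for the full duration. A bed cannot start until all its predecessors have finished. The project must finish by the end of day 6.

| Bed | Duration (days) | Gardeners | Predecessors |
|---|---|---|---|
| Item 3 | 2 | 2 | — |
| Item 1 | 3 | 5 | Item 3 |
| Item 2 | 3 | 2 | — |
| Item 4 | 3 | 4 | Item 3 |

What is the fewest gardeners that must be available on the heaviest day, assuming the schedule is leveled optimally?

9

Early-start (Item 3@1, Item 1@3, Item 2@1, Item 4@3) gives peak 11: d1:4  d2:4  d3:11  d4:9  d5:9  d6:0.
Shift Item 4→4.
Schedule Item 3@1, Item 1@3, Item 2@1, Item 4@4: d1:4  d2:4  d3:7  d4:9  d5:9  d6:4 — peak 9.
No arrangement of the 20 feasible schedules does better.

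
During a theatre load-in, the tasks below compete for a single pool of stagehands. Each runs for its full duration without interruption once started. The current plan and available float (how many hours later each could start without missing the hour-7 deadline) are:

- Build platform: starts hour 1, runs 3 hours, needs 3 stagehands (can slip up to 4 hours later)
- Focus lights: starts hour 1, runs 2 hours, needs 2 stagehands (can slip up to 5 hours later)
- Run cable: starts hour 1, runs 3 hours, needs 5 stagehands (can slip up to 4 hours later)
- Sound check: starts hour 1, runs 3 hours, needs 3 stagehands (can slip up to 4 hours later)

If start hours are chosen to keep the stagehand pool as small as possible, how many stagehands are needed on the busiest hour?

Early-start (Build platform@1, Focus lights@1, Run cable@1, Sound check@1) gives peak 13: h1:13  h2:13  h3:11  h4:0  h5:0  h6:0  h7:0.
Shift Focus lights→4, Run cable→4.
Schedule Build platform@1, Focus lights@4, Run cable@4, Sound check@1: h1:6  h2:6  h3:6  h4:7  h5:7  h6:5  h7:0 — peak 7.

7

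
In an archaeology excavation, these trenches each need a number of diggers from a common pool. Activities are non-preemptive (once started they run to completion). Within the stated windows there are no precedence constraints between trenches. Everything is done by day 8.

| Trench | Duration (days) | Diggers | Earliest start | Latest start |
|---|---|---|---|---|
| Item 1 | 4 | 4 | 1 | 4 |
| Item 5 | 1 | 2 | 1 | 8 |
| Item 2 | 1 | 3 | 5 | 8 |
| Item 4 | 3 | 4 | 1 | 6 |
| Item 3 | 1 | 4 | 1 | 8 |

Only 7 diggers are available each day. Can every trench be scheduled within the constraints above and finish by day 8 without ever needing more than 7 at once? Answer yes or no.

yes

Schedule Item 1@1, Item 5@1, Item 2@5, Item 4@5, Item 3@8: d1:6  d2:4  d3:4  d4:4  d5:7  d6:4  d7:4  d8:4 — peak 7 ≤ 7.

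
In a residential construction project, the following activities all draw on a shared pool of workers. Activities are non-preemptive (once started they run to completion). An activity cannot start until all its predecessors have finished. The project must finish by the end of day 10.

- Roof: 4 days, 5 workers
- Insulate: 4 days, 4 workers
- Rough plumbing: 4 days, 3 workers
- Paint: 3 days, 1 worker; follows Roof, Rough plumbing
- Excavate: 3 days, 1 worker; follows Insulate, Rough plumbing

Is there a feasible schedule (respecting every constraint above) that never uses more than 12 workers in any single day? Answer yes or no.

Schedule Roof@1, Insulate@1, Rough plumbing@1, Paint@5, Excavate@5: d1:12  d2:12  d3:12  d4:12  d5:2  d6:2  d7:2  d8:0  d9:0  d10:0 — peak 12 ≤ 12.

yes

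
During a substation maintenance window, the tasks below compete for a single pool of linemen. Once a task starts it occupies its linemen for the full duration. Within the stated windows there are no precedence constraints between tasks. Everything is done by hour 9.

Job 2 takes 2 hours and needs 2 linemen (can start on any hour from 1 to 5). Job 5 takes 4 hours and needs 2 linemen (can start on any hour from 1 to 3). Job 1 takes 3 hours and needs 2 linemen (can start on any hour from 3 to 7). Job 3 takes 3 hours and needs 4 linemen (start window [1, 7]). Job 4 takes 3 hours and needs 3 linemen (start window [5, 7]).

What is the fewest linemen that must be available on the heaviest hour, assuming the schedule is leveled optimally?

6

Early-start (Job 2@1, Job 5@1, Job 1@3, Job 3@1, Job 4@5) gives peak 8: h1:8  h2:8  h3:8  h4:4  h5:5  h6:3  h7:3  h8:0  h9:0.
Shift Job 1→5, Job 3→3, Job 4→6.
Schedule Job 2@1, Job 5@1, Job 1@5, Job 3@3, Job 4@6: h1:4  h2:4  h3:6  h4:6  h5:6  h6:5  h7:5  h8:3  h9:0 — peak 6.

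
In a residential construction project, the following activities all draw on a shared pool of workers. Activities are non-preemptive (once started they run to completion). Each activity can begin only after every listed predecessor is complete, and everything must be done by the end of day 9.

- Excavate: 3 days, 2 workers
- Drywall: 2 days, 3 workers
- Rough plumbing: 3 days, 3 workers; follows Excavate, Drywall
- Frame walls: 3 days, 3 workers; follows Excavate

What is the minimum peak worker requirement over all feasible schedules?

Early-start (Excavate@1, Drywall@1, Rough plumbing@4, Frame walls@4) gives peak 6: d1:5  d2:5  d3:2  d4:6  d5:6  d6:6  d7:0  d8:0  d9:0.
Shift Frame walls→7.
Schedule Excavate@1, Drywall@1, Rough plumbing@4, Frame walls@7: d1:5  d2:5  d3:2  d4:3  d5:3  d6:3  d7:3  d8:3  d9:3 — peak 5.

5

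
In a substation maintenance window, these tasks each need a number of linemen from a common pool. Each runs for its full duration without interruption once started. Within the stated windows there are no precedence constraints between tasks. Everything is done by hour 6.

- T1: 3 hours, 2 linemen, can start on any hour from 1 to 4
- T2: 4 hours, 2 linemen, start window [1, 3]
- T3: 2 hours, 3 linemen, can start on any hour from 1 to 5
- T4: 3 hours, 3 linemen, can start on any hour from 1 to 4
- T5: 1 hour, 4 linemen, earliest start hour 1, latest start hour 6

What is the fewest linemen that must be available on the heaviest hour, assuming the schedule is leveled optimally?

Early-start (T1@1, T2@1, T3@1, T4@1, T5@1) gives peak 14: h1:14  h2:10  h3:7  h4:2  h5:0  h6:0.
Shift T4→3, T5→5.
Schedule T1@1, T2@1, T3@1, T4@3, T5@5: h1:7  h2:7  h3:7  h4:5  h5:7  h6:0 — peak 7.

7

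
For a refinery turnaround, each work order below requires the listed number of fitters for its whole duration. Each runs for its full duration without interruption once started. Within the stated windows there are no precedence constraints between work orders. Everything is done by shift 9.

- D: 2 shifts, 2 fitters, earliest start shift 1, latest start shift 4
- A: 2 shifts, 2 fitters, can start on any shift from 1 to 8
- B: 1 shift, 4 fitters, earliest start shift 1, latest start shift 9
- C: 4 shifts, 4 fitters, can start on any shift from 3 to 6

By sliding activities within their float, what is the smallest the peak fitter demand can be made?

4

Early-start (D@1, A@1, B@1, C@3) gives peak 8: s1:8  s2:4  s3:4  s4:4  s5:4  s6:4  s7:0  s8:0  s9:0.
Shift B→3, C→4.
Schedule D@1, A@1, B@3, C@4: s1:4  s2:4  s3:4  s4:4  s5:4  s6:4  s7:4  s8:0  s9:0 — peak 4.
Total fitter-shifts = 28 over 9 shifts ⇒ peak ≥ ⌈28/9⌉ = 4, so 4 is optimal.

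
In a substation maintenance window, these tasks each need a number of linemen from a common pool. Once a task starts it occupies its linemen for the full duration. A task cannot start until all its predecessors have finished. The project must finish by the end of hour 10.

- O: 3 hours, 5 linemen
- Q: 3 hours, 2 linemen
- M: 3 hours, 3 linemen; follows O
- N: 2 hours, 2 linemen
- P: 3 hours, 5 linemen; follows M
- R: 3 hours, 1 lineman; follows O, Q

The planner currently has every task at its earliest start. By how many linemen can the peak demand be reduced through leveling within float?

2

Early-start peak: h1:9  h2:9  h3:7  h4:4  h5:4  h6:4  h7:5  h8:5  h9:5  h10:0 ⇒ 9.
Leveled (O@1, Q@1, M@4, N@4, P@7, R@4): h1:7  h2:7  h3:7  h4:6  h5:6  h6:4  h7:5  h8:5  h9:5  h10:0 ⇒ 7.
Reduction 9 − 7 = 2.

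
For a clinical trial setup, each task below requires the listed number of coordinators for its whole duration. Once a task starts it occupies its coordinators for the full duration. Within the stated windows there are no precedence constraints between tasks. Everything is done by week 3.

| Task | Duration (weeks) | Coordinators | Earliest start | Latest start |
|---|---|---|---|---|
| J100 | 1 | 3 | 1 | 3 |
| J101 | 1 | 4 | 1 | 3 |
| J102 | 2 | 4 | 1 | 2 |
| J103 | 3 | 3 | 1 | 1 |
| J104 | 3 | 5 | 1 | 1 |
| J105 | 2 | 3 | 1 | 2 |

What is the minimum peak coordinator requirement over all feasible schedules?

Early-start (J100@1, J101@1, J102@1, J103@1, J104@1, J105@1) gives peak 22: w1:22  w2:15  w3:8.
Shift J102→2, J105→2.
Schedule J100@1, J101@1, J102@2, J103@1, J104@1, J105@2: w1:15  w2:15  w3:15 — peak 15.
Total coordinator-weeks = 45 over 3 weeks ⇒ peak ≥ ⌈45/3⌉ = 15, so 15 is optimal.

15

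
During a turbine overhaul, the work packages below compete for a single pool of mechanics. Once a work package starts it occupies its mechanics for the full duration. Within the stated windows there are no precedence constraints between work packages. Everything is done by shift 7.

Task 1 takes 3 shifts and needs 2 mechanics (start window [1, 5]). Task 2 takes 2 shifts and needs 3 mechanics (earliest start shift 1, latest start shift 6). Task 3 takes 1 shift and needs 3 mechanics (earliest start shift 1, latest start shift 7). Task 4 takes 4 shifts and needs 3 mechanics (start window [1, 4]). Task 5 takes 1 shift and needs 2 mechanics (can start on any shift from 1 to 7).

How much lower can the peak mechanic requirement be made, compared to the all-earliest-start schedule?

8

Early-start peak: s1:13  s2:8  s3:5  s4:3  s5:0  s6:0  s7:0 ⇒ 13.
Leveled (Task 1@1, Task 2@1, Task 3@3, Task 4@4, Task 5@4): s1:5  s2:5  s3:5  s4:5  s5:3  s6:3  s7:3 ⇒ 5.
Reduction 13 − 5 = 8.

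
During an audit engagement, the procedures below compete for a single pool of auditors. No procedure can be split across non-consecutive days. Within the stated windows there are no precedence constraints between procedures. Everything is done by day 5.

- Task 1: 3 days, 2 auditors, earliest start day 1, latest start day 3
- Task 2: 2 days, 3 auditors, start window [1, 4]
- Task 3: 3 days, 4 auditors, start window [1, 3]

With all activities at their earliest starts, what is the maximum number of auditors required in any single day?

Early-start schedule: Task 1@1, Task 2@1, Task 3@1.
Load per day: day 1: 9, day 2: 9, day 3: 6, day 4: 0, day 5: 0.
Peak is 9.

9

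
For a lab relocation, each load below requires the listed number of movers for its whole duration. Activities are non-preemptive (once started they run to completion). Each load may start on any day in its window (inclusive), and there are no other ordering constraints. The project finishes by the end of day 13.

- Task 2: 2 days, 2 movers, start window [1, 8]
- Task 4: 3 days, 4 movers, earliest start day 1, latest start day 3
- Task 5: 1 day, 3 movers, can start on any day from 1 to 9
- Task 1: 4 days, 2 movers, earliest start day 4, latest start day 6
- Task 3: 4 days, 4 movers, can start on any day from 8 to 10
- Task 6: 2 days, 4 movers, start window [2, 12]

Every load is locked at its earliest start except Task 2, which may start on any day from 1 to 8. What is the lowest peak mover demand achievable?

8

Task 2@1: d1:9  d2:10  d3:8  d4:2  d5:2  d6:2  d7:2  d8:4  d9:4  d10:4  d11:4  d12:0  d13:0 → peak 10
Task 2@2: d1:7  d2:10  d3:10  d4:2  d5:2  d6:2  d7:2  d8:4  d9:4  d10:4  d11:4  d12:0  d13:0 → peak 10
Task 2@3: d1:7  d2:8  d3:10  d4:4  d5:2  d6:2  d7:2  d8:4  d9:4  d10:4  d11:4  d12:0  d13:0 → peak 10
Task 2@4: d1:7  d2:8  d3:8  d4:4  d5:4  d6:2  d7:2  d8:4  d9:4  d10:4  d11:4  d12:0  d13:0 → peak 8
Task 2@5: d1:7  d2:8  d3:8  d4:2  d5:4  d6:4  d7:2  d8:4  d9:4  d10:4  d11:4  d12:0  d13:0 → peak 8
Task 2@6: d1:7  d2:8  d3:8  d4:2  d5:2  d6:4  d7:4  d8:4  d9:4  d10:4  d11:4  d12:0  d13:0 → peak 8
Task 2@7: d1:7  d2:8  d3:8  d4:2  d5:2  d6:2  d7:4  d8:6  d9:4  d10:4  d11:4  d12:0  d13:0 → peak 8
Task 2@8: d1:7  d2:8  d3:8  d4:2  d5:2  d6:2  d7:2  d8:6  d9:6  d10:4  d11:4  d12:0  d13:0 → peak 8
Best is Task 2@4, peak 8.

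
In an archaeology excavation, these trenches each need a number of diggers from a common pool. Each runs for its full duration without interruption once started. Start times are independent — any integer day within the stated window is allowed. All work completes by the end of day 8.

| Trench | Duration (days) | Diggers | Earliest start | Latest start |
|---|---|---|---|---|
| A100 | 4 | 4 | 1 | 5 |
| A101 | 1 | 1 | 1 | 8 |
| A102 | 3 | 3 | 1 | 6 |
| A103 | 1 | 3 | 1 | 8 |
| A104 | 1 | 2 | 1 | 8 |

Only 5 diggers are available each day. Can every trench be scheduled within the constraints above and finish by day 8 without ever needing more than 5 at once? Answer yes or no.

Schedule A100@1, A101@1, A102@5, A103@8, A104@5: d1:5  d2:4  d3:4  d4:4  d5:5  d6:3  d7:3  d8:3 — peak 5 ≤ 5.

yes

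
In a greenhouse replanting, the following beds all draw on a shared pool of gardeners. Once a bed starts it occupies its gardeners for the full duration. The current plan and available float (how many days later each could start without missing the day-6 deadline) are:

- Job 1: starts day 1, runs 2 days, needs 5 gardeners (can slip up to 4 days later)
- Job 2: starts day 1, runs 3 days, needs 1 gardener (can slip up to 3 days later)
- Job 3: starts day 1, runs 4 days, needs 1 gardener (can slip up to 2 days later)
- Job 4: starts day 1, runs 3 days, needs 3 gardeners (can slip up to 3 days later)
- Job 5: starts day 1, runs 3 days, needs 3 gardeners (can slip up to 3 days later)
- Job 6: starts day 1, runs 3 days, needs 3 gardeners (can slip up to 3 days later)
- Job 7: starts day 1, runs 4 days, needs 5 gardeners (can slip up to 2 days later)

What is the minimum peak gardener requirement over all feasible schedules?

12

Early-start (Job 1@1, Job 2@1, Job 3@1, Job 4@1, Job 5@1, Job 6@1, Job 7@1) gives peak 21: d1:21  d2:21  d3:16  d4:6  d5:0  d6:0.
Shift Job 5→4, Job 6→4, Job 7→3.
Schedule Job 1@1, Job 2@1, Job 3@1, Job 4@1, Job 5@4, Job 6@4, Job 7@3: d1:10  d2:10  d3:10  d4:12  d5:11  d6:11 — peak 12.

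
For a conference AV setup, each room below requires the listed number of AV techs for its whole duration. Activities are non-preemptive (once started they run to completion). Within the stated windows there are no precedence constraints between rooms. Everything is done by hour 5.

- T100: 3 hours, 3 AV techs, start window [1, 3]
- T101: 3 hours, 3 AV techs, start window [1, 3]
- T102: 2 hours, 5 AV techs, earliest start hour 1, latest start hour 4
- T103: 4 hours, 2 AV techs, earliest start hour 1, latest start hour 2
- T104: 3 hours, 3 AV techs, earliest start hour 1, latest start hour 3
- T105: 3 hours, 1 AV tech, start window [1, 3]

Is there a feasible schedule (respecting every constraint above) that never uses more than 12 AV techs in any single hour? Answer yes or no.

yes

Schedule T100@1, T101@1, T102@4, T103@1, T104@1, T105@1: h1:12  h2:12  h3:12  h4:7  h5:5 — peak 12 ≤ 12.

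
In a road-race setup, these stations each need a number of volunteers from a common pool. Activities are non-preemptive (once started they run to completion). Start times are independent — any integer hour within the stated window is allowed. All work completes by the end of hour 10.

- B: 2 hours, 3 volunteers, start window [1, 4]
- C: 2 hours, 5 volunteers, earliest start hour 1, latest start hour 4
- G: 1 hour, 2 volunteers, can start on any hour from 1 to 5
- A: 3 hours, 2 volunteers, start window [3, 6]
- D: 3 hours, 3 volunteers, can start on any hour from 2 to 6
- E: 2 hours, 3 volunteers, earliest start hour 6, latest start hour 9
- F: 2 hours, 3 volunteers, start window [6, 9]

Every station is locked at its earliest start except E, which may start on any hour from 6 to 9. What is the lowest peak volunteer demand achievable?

11

E@6: h1:10  h2:11  h3:5  h4:5  h5:2  h6:6  h7:6  h8:0  h9:0  h10:0 → peak 11
E@7: h1:10  h2:11  h3:5  h4:5  h5:2  h6:3  h7:6  h8:3  h9:0  h10:0 → peak 11
E@8: h1:10  h2:11  h3:5  h4:5  h5:2  h6:3  h7:3  h8:3  h9:3  h10:0 → peak 11
E@9: h1:10  h2:11  h3:5  h4:5  h5:2  h6:3  h7:3  h8:0  h9:3  h10:3 → peak 11
Best is E@6, peak 11.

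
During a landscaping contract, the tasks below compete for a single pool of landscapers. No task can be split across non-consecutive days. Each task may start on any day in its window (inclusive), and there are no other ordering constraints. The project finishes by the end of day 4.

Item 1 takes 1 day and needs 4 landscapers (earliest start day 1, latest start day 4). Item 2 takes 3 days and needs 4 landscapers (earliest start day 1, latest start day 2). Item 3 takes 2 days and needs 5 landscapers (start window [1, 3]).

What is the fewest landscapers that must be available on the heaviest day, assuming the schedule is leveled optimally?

9

Early-start (Item 1@1, Item 2@1, Item 3@1) gives peak 13: d1:13  d2:9  d3:4  d4:0.
Shift Item 3→2.
Schedule Item 1@1, Item 2@1, Item 3@2: d1:8  d2:9  d3:9  d4:0 — peak 9.
No arrangement of the 24 feasible schedules does better.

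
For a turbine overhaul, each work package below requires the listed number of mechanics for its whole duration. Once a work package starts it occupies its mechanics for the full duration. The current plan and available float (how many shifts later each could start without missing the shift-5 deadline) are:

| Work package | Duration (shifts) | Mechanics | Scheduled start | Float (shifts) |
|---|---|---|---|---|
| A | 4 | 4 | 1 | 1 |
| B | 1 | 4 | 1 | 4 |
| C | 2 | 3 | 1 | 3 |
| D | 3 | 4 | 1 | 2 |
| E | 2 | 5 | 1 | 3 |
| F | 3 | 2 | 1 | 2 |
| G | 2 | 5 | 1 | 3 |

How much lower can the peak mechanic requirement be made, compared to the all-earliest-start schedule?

Early-start peak: s1:27  s2:23  s3:10  s4:4  s5:0 ⇒ 27.
Leveled (A@1, B@1, C@2, D@1, E@4, F@1, G@4): s1:14  s2:13  s3:13  s4:14  s5:10 ⇒ 14.
Reduction 27 − 14 = 13.

13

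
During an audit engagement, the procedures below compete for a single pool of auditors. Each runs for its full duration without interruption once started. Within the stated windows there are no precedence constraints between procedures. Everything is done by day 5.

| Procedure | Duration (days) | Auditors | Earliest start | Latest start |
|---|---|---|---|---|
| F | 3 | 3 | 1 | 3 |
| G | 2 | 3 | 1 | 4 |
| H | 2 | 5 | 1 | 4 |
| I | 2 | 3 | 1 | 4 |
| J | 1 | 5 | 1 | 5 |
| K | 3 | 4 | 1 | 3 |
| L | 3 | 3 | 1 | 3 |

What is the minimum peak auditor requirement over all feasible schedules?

13

Early-start (F@1, G@1, H@1, I@1, J@1, K@1, L@1) gives peak 26: d1:26  d2:21  d3:10  d4:0  d5:0.
Shift I→3, J→5, K→3, L→3.
Schedule F@1, G@1, H@1, I@3, J@5, K@3, L@3: d1:11  d2:11  d3:13  d4:10  d5:12 — peak 13.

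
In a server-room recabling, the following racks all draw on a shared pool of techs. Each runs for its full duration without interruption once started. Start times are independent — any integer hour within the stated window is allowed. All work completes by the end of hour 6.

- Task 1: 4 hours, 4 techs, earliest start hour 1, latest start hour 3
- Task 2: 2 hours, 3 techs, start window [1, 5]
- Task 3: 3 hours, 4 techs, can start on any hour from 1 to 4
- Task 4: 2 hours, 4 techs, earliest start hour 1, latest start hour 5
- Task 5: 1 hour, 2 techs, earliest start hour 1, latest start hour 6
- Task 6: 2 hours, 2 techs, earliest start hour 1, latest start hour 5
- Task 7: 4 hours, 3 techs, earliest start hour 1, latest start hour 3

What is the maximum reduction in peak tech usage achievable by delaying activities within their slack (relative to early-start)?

Early-start peak: h1:22  h2:20  h3:11  h4:7  h5:0  h6:0 ⇒ 22.
Leveled (Task 1@1, Task 2@1, Task 3@1, Task 4@4, Task 5@5, Task 6@5, Task 7@3): h1:11  h2:11  h3:11  h4:11  h5:11  h6:5 ⇒ 11.
Reduction 22 − 11 = 11.

11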